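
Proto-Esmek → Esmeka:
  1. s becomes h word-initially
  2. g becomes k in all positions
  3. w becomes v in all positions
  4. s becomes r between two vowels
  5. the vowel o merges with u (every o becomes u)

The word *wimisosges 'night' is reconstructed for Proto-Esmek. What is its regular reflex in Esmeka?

Esmeka: *wimisosges
  wimisosges (rule 1 does not apply)
  wimisosges → wimisoskes   [unconditioned shift]
  wimisoskes → vimisoskes   [unconditioned shift]
  vimisoskes → vimiroskes   [rhotacism]
  vimiroskes → vimiruskes   [vowel merger]
  giving Esmeka vimiruskes.

vimiruskes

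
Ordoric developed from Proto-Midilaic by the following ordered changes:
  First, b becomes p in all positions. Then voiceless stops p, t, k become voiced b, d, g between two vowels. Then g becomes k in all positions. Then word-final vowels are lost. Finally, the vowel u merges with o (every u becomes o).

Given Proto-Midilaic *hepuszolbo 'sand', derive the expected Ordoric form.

heboszolp

Ordoric: *hepuszolbo > hepuszolpo > hebuszolpo > hebuszolp > heboszolp  (by unconditioned shift, intervocalic voicing, apocope, vowel merger)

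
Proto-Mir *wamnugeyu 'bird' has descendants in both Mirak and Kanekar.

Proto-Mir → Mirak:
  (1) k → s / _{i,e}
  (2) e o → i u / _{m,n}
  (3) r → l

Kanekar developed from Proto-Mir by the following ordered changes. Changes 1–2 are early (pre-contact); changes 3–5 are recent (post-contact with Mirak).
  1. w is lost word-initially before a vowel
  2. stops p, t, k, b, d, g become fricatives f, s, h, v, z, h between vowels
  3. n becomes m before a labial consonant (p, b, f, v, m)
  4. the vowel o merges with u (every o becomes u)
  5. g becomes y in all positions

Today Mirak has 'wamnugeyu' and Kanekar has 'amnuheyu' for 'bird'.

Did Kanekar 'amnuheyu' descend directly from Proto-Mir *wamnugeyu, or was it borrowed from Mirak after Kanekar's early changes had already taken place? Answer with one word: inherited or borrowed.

inherited

If inherited, *wamnugeyu would pass through all of Kanekar's changes:
Kanekar: start from *wamnugeyu.
  rule 1 (glide loss): wamnugeyu → amnugeyu
  rule 2 (intervocalic lenition): amnugeyu → amnuheyu
  rule 3: no change — amnuheyu
  rule 4: no change — amnuheyu
  rule 5: no change — amnuheyu
  ⇒ Kanekar amnuheyu
If borrowed from Mirak 'wamnugeyu' after the early changes, it would undergo only the recent ones:
  rule 3 (nasal place assimilation): no change (wamnugeyu)
  rule 4 (vowel merger): no change (wamnugeyu)
  rule 5 (unconditioned shift): wamnugeyu → wamnuyeyu
  ⇒ as a loan: wamnuyeyu
Kanekar 'amnuheyu' matches the inherited outcome exactly, so it is an inherited cognate, not a loan.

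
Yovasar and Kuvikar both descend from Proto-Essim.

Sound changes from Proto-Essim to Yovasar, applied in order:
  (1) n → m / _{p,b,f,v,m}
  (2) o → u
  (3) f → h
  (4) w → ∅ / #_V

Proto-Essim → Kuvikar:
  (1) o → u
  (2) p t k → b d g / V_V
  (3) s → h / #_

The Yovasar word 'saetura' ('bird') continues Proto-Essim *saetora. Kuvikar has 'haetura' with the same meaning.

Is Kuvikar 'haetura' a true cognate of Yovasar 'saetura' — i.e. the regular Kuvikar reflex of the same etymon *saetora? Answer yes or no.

Derive the expected Kuvikar reflex of *saetora:
Kuvikar: *saetora > saetura > saedura > haedura  (by vowel merger, intervocalic voicing, debuccalisation)
The regular Kuvikar reflex would be 'haedura', but the attested form is 'haetura'. The correspondence is irregular, so they are not cognates (the Kuvikar form has a different source).

no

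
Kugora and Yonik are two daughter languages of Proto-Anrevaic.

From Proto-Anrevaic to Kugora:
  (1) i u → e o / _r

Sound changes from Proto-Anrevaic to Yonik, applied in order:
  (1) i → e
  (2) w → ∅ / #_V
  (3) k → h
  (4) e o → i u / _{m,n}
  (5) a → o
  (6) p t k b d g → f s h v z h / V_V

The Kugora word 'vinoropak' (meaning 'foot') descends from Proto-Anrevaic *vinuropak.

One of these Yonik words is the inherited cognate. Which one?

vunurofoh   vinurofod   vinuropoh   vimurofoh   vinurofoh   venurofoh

Yonik: *vinuropak > venuropak > venuropah > vinuropah > vinuropoh > vinurofoh  (by vowel merger, unconditioned shift, pre-nasal raising, vowel merger, intervocalic lenition)
Only 'vinurofoh' matches the regular Yonik development of *vinuropak.

vinurofoh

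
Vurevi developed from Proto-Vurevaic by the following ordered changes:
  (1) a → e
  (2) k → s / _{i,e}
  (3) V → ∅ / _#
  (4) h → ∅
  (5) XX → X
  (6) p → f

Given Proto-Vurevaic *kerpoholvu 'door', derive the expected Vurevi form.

Vurevi: start from *kerpoholvu.
  rule 1: no change — kerpoholvu
  rule 2 (palatalisation): kerpoholvu → serpoholvu
  rule 3 (apocope): serpoholvu → serpoholv
  rule 4 (h-loss): serpoholv → serpoolv
  rule 5 (degemination): serpoolv → serpolv
  rule 6 (unconditioned shift): serpolv → serfolv
  ⇒ Vurevi serfolv

serfolv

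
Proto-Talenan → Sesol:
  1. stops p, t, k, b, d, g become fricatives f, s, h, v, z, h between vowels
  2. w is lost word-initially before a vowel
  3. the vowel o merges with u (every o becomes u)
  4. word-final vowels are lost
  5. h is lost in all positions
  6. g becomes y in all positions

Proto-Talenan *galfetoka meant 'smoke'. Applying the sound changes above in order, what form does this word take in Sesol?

yalfesu

Sesol: *galfetoka
  galfetoka → galfesoha   [intervocalic lenition]
  galfesoha (rule 2 does not apply)
  galfesoha → galfesuha   [vowel merger]
  galfesuha → galfesuh   [apocope]
  galfesuh → galfesu   [h-loss]
  galfesu → yalfesu   [unconditioned shift]
  giving Sesol yalfesu.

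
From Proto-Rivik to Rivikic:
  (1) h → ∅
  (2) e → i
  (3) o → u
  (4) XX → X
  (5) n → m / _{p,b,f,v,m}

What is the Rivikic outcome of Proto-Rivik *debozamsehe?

Rivikic: start from *debozamsehe.
  rule 1 (h-loss): debozamsehe → debozamsee
  rule 2 (vowel merger): debozamsee → dibozamsii
  rule 3 (vowel merger): dibozamsii → dibuzamsii
  rule 4 (degemination): dibuzamsii → dibuzamsi
  rule 5: no change — dibuzamsi
  ⇒ Rivikic dibuzamsi

dibuzamsi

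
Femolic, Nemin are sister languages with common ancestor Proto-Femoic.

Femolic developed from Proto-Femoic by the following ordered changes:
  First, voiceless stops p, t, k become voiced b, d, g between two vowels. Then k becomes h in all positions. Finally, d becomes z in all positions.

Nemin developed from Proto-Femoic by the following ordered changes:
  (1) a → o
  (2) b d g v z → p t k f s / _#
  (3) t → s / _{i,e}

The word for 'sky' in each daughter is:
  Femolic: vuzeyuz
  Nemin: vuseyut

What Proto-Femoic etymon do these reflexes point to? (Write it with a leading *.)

Position 3: Femolic has z, Nemin has s. Taking the neighbouring segments as reconstructed: Femolic z could go back to *t or *d or *z; Nemin s could go back to *t or *s — the one source consistent with every daughter is *t.
Position 7: Femolic has z, Nemin has t. Taking the neighbouring segments as reconstructed: Femolic z could go back to *d or *z; Nemin t could go back to *t or *d — the one source consistent with every daughter is *d.
Verify the candidate proto-form against each daughter:
Femolic: *vuteyud
  vuteyud → vudeyud   [intervocalic voicing]
  vudeyud (rule 2 does not apply)
  vudeyud → vuzeyuz   [unconditioned shift]
  giving Femolic vuzeyuz.
Nemin: *vuteyud
  vuteyud (rule 1 does not apply)
  vuteyud → vuteyut   [final devoicing]
  vuteyut → vuseyut   [palatalisation]
  giving Nemin vuseyut.
*vuteyud is the unique common source.

*vuteyud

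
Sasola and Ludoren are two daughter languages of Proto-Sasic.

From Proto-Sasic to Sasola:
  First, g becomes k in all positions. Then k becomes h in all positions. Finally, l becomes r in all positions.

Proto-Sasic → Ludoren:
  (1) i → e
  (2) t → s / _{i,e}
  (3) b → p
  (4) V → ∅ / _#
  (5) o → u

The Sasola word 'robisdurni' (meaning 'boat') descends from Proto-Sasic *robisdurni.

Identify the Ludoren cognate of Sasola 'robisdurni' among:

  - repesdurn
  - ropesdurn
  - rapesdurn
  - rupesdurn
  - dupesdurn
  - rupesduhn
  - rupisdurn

Ludoren: start from *robisdurni.
  rule 1 (vowel merger): robisdurni → robesdurne
  rule 2: no change — robesdurne
  rule 3 (unconditioned shift): robesdurne → ropesdurne
  rule 4 (apocope): ropesdurne → ropesdurn
  rule 5 (vowel merger): ropesdurn → rupesdurn
  ⇒ Ludoren rupesdurn

rupesdurn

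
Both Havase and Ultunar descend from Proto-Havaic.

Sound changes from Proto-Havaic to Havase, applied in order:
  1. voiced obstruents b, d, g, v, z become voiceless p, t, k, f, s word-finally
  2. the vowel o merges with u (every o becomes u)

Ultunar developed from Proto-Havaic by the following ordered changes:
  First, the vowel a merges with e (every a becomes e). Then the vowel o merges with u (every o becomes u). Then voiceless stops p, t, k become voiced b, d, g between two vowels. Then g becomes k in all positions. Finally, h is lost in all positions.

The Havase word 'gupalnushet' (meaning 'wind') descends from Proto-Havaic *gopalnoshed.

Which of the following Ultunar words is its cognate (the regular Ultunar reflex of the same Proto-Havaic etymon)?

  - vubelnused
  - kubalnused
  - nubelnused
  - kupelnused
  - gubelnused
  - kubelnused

Ultunar: start from *gopalnoshed.
  rule 1 (vowel merger): gopalnoshed → gopelnoshed
  rule 2 (vowel merger): gopelnoshed → gupelnushed
  rule 3 (intervocalic voicing): gupelnushed → gubelnushed
  rule 4 (unconditioned shift): gubelnushed → kubelnushed
  rule 5 (h-loss): kubelnushed → kubelnused
  ⇒ Ultunar kubelnused
The other candidates each miss or misapply at least one Ultunar change.

kubelnused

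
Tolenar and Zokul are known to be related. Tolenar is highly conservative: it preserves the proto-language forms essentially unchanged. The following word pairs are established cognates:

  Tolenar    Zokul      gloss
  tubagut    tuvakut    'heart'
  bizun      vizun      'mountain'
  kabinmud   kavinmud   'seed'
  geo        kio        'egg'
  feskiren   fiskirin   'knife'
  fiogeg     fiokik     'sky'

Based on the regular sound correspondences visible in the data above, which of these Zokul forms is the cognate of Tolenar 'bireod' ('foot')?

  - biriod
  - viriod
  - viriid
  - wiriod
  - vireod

bizun ~ vizun — Tolenar b corresponds to Zokul v word-initially before a front vowel.
geo ~ kio — Tolenar e corresponds to Zokul i after a consonant, before a back vowel.
Applying these to Tolenar 'bireod':
  bireod → vireod   (b→v word-initially before a front vowel)
  vireod → viriod   (e→i after a consonant, before a back vowel)
So the Zokul cognate is 'viriod'.

viriod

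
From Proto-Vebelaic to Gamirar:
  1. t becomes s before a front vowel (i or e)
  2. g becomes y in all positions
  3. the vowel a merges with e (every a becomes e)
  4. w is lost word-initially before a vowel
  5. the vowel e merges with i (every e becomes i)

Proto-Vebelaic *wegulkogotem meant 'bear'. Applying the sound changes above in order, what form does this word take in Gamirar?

iyulkoyosim

Gamirar: *wegulkogotem
  wegulkogotem → wegulkogosem   [palatalisation]
  wegulkogosem → weyulkoyosem   [unconditioned shift]
  weyulkoyosem (rule 3 does not apply)
  weyulkoyosem → eyulkoyosem   [glide loss]
  eyulkoyosem → iyulkoyosim   [vowel merger]
  giving Gamirar iyulkoyosim.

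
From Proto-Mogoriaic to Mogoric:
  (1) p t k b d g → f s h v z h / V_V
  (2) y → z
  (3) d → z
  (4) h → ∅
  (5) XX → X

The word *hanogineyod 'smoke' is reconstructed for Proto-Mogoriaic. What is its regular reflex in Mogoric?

Mogoric: *hanogineyod
  hanogineyod → hanohineyod   [intervocalic lenition]
  hanohineyod → hanohinezod   [unconditioned shift]
  hanohinezod → hanohinezoz   [unconditioned shift]
  hanohinezoz → anoinezoz   [h-loss]
  anoinezoz (rule 5 does not apply)
  giving Mogoric anoinezoz.

anoinezoz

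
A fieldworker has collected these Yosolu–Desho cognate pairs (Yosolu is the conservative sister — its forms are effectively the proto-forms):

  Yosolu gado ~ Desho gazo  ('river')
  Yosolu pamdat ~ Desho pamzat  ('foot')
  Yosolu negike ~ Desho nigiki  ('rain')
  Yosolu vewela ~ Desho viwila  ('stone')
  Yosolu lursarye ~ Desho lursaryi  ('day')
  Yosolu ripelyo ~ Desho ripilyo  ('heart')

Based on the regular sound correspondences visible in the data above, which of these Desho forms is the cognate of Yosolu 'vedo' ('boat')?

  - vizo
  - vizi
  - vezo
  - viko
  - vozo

vizo

negike ~ nigiki, vewela ~ viwila — Yosolu e corresponds to Desho i after a consonant, before a consonant other than r, m, n, p, b, f, v.
gado ~ gazo — Yosolu d corresponds to Desho z between vowels (before a back vowel).
Applying these to Yosolu 'vedo':
  vedo → vido   (e→i after a consonant, before a consonant other than r, m, n, p, b, f, v)
  vido → vizo   (d→z between vowels (before a back vowel))
So the Desho cognate is 'vizo'.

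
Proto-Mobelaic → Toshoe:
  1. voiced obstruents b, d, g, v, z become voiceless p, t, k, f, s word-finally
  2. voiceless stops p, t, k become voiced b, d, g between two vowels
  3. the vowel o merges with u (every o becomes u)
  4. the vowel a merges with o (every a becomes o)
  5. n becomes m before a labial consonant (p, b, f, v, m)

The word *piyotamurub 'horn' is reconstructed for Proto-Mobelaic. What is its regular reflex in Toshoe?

Toshoe: *piyotamurub > piyotamurup > piyodamurup > piyudamurup > piyudomurup  (by final devoicing, intervocalic voicing, vowel merger, vowel merger)

piyudomurup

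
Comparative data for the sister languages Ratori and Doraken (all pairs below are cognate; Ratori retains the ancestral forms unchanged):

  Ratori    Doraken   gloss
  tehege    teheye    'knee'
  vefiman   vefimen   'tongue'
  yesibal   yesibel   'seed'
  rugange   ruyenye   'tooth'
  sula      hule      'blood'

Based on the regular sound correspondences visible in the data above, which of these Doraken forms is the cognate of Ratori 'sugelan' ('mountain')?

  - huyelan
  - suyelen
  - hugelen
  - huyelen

huyelen

sula ~ hule — Ratori s corresponds to Doraken h word-initially before a back vowel.
tehege ~ teheye — Ratori g corresponds to Doraken y between vowels (before a front vowel).
vefiman ~ vefimen, rugange ~ ruyenye — Ratori a corresponds to Doraken e after a consonant, before a nasal.
Applying these to Ratori 'sugelan':
  sugelan → hugelan   (s→h word-initially before a back vowel)
  hugelan → huyelan   (g→y between vowels (before a front vowel))
  huyelan → huyelen   (a→e after a consonant, before a nasal)
So the Doraken cognate is 'huyelen'.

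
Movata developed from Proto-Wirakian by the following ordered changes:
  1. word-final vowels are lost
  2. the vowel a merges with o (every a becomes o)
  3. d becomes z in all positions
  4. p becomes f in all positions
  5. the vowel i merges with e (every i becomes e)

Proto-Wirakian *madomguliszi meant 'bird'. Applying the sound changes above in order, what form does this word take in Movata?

mozomgulesz

Movata: *madomguliszi
  madomguliszi → madomgulisz   [apocope]
  madomgulisz → modomgulisz   [vowel merger]
  modomgulisz → mozomgulisz   [unconditioned shift]
  mozomgulisz (rule 4 does not apply)
  mozomgulisz → mozomgulesz   [vowel merger]
  giving Movata mozomgulesz.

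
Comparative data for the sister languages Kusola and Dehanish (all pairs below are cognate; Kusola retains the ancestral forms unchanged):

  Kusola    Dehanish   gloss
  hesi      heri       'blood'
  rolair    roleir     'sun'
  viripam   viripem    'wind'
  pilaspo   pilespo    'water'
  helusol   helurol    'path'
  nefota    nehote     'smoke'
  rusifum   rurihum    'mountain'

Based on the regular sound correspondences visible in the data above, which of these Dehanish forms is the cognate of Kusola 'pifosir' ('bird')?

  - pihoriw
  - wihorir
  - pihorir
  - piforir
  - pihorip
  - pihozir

nefota ~ nehote — Kusola f corresponds to Dehanish h between vowels (before a back vowel).
hesi ~ heri, rusifum ~ rurihum — Kusola s corresponds to Dehanish r between vowels (before a front vowel).
Applying these to Kusola 'pifosir':
  pifosir → pihosir   (f→h between vowels (before a back vowel))
  pihosir → pihorir   (s→r between vowels (before a front vowel))
So the Dehanish cognate is 'pihorir'.

pihorir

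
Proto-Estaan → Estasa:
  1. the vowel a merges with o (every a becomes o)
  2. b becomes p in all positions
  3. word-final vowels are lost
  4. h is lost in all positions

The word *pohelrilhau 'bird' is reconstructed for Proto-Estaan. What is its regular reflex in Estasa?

poelrilo

Estasa: *pohelrilhau > pohelrilhou > pohelrilho > poelrilo  (by vowel merger, apocope, h-loss)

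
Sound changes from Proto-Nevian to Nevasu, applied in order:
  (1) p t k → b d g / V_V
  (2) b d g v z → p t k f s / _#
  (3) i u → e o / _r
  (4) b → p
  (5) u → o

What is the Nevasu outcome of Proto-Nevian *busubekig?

Nevasu: *busubekig > busubegig > busubegik > pusupegik > posopegik  (by intervocalic voicing, final devoicing, unconditioned shift, vowel merger)

posopegik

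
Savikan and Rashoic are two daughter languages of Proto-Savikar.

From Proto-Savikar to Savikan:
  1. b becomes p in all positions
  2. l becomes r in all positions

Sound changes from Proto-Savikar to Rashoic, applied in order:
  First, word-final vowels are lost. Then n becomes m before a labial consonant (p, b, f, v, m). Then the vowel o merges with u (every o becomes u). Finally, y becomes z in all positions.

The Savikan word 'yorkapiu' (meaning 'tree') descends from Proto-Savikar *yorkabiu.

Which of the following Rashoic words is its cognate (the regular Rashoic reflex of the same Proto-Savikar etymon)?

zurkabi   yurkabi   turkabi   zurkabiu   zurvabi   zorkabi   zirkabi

Rashoic: start from *yorkabiu.
  rule 1 (apocope): yorkabiu → yorkabi
  rule 2: no change — yorkabi
  rule 3 (vowel merger): yorkabi → yurkabi
  rule 4 (unconditioned shift): yurkabi → zurkabi
  ⇒ Rashoic zurkabi
Only 'zurkabi' matches the regular Rashoic development of *yorkabiu.

zurkabi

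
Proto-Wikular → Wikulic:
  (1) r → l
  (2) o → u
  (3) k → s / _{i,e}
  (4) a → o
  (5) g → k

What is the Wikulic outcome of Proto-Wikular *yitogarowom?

yitukoluwum

Wikulic: *yitogarowom
  yitogarowom → yitogalowom   [unconditioned shift]
  yitogalowom → yitugaluwum   [vowel merger]
  yitugaluwum (rule 3 does not apply)
  yitugaluwum → yitugoluwum   [vowel merger]
  yitugoluwum → yitukoluwum   [unconditioned shift]
  giving Wikulic yitukoluwum.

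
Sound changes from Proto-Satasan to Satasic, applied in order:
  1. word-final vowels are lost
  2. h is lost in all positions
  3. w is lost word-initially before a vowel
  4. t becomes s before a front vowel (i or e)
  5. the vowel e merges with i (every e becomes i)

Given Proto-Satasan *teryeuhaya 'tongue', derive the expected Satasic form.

siryiuay

Satasic: *teryeuhaya
  teryeuhaya → teryeuhay   [apocope]
  teryeuhay → teryeuay   [h-loss]
  teryeuay (rule 3 does not apply)
  teryeuay → seryeuay   [palatalisation]
  seryeuay → siryiuay   [vowel merger]
  giving Satasic siryiuay.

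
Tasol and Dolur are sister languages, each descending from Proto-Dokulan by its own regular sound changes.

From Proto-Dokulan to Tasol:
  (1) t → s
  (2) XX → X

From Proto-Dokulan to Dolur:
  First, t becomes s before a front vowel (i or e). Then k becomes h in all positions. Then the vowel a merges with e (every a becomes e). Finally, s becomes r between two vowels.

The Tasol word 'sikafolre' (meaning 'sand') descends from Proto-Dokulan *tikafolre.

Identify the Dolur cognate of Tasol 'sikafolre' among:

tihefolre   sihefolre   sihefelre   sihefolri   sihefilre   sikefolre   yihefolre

sihefolre

Dolur: start from *tikafolre.
  rule 1 (palatalisation): tikafolre → sikafolre
  rule 2 (unconditioned shift): sikafolre → sihafolre
  rule 3 (vowel merger): sihafolre → sihefolre
  rule 4: no change — sihefolre
  ⇒ Dolur sihefolre
Among the options, 'sihefolre' alone shows every Dolur change applied in order.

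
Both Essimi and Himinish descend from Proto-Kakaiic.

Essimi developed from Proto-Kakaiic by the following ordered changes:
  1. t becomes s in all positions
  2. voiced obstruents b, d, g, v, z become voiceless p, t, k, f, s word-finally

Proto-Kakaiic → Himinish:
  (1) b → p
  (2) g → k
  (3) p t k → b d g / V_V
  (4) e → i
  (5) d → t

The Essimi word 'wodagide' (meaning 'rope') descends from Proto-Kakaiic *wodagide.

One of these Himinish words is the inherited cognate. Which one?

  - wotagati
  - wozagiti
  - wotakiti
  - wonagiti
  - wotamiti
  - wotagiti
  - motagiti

wotagiti

Himinish: *wodagide
  wodagide (rule 1 does not apply)
  wodagide → wodakide   [unconditioned shift]
  wodakide → wodagide   [intervocalic voicing]
  wodagide → wodagidi   [vowel merger]
  wodagidi → wotagiti   [unconditioned shift]
  giving Himinish wotagiti.
Among the options, 'wotagiti' alone shows every Himinish change applied in order.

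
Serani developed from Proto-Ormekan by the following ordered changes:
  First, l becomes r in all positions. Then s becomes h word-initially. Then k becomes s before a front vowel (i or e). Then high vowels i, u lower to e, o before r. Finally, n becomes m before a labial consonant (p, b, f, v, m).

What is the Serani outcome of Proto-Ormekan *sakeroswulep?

haserosworep

Serani: *sakeroswulep
  sakeroswulep → sakeroswurep   [unconditioned shift]
  sakeroswurep → hakeroswurep   [debuccalisation]
  hakeroswurep → haseroswurep   [palatalisation]
  haseroswurep → haserosworep   [pre-rhotic lowering]
  haserosworep (rule 5 does not apply)
  giving Serani haserosworep.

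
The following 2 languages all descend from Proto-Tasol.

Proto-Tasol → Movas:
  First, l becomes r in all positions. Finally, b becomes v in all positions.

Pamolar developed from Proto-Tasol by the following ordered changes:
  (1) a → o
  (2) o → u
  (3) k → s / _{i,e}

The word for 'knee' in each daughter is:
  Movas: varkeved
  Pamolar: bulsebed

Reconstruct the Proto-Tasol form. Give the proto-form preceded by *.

Position 1: Movas has v, Pamolar has b. Pamolar preserves b here (none of its changes turn any other segment into b), so the proto-segment is *b.
Position 2: Movas has a, Pamolar has u. Movas preserves a here (none of its changes turn any other segment into a), so the proto-segment is *a.
Position 6: Movas has v, Pamolar has b. Pamolar preserves b here (none of its changes turn any other segment into b), so the proto-segment is *b.
Verify the candidate proto-form against each daughter:
Movas: *balkebed > barkebed > varkeved  (by unconditioned shift, unconditioned shift)
Pamolar: start from *balkebed.
  rule 1 (vowel merger): balkebed → bolkebed
  rule 2 (vowel merger): bolkebed → bulkebed
  rule 3 (palatalisation): bulkebed → bulsebed
  ⇒ Pamolar bulsebed
Only *balkebed yields all of Movas varkeved, Pamolar bulsebed.

*balkebed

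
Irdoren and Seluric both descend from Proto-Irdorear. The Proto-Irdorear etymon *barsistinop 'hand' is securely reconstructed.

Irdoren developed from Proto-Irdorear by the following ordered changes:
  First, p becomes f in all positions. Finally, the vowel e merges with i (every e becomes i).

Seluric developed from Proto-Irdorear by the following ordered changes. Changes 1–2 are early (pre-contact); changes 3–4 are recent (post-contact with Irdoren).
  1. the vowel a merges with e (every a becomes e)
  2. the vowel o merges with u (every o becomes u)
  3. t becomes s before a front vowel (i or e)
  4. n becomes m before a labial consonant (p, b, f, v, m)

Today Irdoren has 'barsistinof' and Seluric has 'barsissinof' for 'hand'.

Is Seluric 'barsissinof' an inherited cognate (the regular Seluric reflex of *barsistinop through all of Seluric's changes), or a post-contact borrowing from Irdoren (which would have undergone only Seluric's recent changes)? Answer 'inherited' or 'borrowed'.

borrowed

If inherited, *barsistinop would pass through all of Seluric's changes:
Seluric: *barsistinop > bersistinop > bersistinup > bersissinup  (by vowel merger, vowel merger, palatalisation)
If borrowed from Irdoren 'barsistinof' after the early changes, it would undergo only the recent ones:
  rule 3 (palatalisation): barsistinof → barsissinof
  rule 4 (nasal place assimilation): no change (barsissinof)
  ⇒ as a loan: barsissinof
Seluric 'barsissinof' matches the loan outcome 'barsissinof', not the inherited 'bersissinup' — it skipped the early Seluric changes, so it was borrowed from Irdoren.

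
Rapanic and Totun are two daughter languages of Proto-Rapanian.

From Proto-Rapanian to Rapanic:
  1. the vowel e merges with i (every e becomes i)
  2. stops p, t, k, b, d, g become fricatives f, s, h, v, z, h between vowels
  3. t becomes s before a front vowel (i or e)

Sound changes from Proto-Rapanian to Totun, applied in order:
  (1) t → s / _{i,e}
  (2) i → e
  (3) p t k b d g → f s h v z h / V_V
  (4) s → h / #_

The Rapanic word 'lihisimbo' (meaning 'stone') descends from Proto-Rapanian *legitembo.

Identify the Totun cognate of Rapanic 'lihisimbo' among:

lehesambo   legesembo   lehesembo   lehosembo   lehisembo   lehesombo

lehesembo

Totun: *legitembo > legisembo > legesembo > lehesembo  (by palatalisation, vowel merger, intervocalic lenition)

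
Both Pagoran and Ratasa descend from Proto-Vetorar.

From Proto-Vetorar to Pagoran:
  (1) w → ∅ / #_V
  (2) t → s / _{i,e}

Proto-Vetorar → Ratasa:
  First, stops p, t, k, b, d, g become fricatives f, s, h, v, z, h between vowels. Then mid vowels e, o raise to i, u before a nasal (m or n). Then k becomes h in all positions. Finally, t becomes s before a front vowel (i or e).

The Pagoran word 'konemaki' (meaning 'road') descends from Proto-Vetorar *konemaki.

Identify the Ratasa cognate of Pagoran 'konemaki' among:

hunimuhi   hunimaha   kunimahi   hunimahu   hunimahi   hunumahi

Ratasa: start from *konemaki.
  rule 1 (intervocalic lenition): konemaki → konemahi
  rule 2 (pre-nasal raising): konemahi → kunimahi
  rule 3 (unconditioned shift): kunimahi → hunimahi
  rule 4: no change — hunimahi
  ⇒ Ratasa hunimahi
The other candidates each miss or misapply at least one Ratasa change.

hunimahi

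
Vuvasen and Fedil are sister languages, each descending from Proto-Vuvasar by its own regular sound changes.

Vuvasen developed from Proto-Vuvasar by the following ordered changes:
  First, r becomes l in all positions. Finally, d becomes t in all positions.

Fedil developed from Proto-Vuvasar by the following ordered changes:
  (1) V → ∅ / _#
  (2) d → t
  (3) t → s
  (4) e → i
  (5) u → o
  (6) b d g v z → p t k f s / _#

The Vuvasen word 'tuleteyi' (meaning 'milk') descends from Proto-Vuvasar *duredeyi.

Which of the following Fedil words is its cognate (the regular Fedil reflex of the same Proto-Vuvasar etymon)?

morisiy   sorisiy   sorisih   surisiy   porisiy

Fedil: *duredeyi > duredey > turetey > suresey > surisiy > sorisiy  (by apocope, unconditioned shift, unconditioned shift, vowel merger, vowel merger)
Among the options, 'sorisiy' alone shows every Fedil change applied in order.

sorisiy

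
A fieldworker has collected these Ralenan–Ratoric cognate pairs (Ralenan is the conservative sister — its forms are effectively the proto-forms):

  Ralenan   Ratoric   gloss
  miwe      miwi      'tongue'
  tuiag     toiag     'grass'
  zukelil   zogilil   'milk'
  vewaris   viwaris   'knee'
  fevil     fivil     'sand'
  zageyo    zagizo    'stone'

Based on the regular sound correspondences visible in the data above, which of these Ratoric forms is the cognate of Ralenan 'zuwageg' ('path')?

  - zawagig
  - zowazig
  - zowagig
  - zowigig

zukelil ~ zogilil — Ralenan u corresponds to Ratoric o after a consonant, before a consonant other than r, m, n, p, b, f, v.
zukelil ~ zogilil, vewaris ~ viwaris — Ralenan e corresponds to Ratoric i after a consonant, before a consonant other than r, m, n, p, b, f, v.
Applying these to Ralenan 'zuwageg':
  zuwageg → zowageg   (u→o after a consonant, before a consonant other than r, m, n, p, b, f, v)
  zowageg → zowagig   (e→i after a consonant, before a consonant other than r, m, n, p, b, f, v)
So the Ratoric cognate is 'zowagig'.

zowagig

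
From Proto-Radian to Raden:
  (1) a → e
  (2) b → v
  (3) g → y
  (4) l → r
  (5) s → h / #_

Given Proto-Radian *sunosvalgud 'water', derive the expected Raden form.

Raden: start from *sunosvalgud.
  rule 1 (vowel merger): sunosvalgud → sunosvelgud
  rule 2: no change — sunosvelgud
  rule 3 (unconditioned shift): sunosvelgud → sunosvelyud
  rule 4 (unconditioned shift): sunosvelyud → sunosveryud
  rule 5 (debuccalisation): sunosveryud → hunosveryud
  ⇒ Raden hunosveryud

hunosveryud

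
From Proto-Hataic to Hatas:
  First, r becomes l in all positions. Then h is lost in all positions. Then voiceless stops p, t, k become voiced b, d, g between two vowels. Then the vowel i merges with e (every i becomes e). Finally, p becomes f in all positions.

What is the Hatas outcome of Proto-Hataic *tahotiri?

Hatas: *tahotiri
  tahotiri → tahotili   [unconditioned shift]
  tahotili → taotili   [h-loss]
  taotili → taodili   [intervocalic voicing]
  taodili → taodele   [vowel merger]
  taodele (rule 5 does not apply)
  giving Hatas taodele.

taodele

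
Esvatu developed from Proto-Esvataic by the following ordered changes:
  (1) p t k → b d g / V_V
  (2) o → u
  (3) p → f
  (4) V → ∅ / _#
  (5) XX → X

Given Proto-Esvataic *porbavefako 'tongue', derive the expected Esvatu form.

Esvatu: *porbavefako
  porbavefako → porbavefago   [intervocalic voicing]
  porbavefago → purbavefagu   [vowel merger]
  purbavefagu → furbavefagu   [unconditioned shift]
  furbavefagu → furbavefag   [apocope]
  furbavefag (rule 5 does not apply)
  giving Esvatu furbavefag.

furbavefag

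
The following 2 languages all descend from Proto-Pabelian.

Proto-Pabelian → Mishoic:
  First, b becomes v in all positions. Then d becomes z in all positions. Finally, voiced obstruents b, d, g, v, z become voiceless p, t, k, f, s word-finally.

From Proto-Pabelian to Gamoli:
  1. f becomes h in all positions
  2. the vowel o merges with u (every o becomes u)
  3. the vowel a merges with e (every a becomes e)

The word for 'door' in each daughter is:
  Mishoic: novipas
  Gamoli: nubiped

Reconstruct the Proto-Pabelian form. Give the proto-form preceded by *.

Position 3: Mishoic has v, Gamoli has b. Gamoli preserves b here (none of its changes turn any other segment into b), so the proto-segment is *b.
Position 7: Mishoic has s, Gamoli has d. Gamoli preserves d here (none of its changes turn any other segment into d), so the proto-segment is *d.
This points to *nobipad. Verify forward in each daughter:
Mishoic: *nobipad > novipad > novipaz > novipas  (by unconditioned shift, unconditioned shift, final devoicing)
Gamoli: *nobipad > nubipad > nubiped  (by vowel merger, vowel merger)
Only *nobipad yields all of Mishoic novipas, Gamoli nubiped.

*nobipad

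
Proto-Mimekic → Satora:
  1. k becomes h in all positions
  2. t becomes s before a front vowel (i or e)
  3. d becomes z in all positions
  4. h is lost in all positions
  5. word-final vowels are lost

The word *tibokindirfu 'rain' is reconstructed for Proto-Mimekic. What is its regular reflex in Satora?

Satora: *tibokindirfu > tibohindirfu > sibohindirfu > sibohinzirfu > siboinzirfu > siboinzirf  (by unconditioned shift, palatalisation, unconditioned shift, h-loss, apocope)

siboinzirf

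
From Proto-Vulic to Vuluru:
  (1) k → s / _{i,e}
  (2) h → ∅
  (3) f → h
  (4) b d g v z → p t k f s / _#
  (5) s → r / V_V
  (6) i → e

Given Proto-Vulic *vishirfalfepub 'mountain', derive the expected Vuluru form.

vererhalhepup

Vuluru: *vishirfalfepub
  vishirfalfepub (rule 1 does not apply)
  vishirfalfepub → visirfalfepub   [h-loss]
  visirfalfepub → visirhalhepub   [unconditioned shift]
  visirhalhepub → visirhalhepup   [final devoicing]
  visirhalhepup → virirhalhepup   [rhotacism]
  virirhalhepup → vererhalhepup   [vowel merger]
  giving Vuluru vererhalhepup.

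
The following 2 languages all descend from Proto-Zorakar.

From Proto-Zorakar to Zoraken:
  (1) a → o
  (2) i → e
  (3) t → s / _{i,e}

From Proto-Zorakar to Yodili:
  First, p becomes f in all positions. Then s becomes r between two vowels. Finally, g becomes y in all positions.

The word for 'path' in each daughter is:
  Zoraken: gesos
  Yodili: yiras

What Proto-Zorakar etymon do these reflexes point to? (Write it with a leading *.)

*gisas

Position 4: Zoraken has o, Yodili has a. Yodili preserves a here (none of its changes turn any other segment into a), so the proto-segment is *a.
Position 2: Zoraken has e, Yodili has i. Yodili preserves i here (none of its changes turn any other segment into i), so the proto-segment is *i.
Position 1: Zoraken has g, Yodili has y. Zoraken preserves g here (none of its changes turn any other segment into g), so the proto-segment is *g.
Verify the candidate proto-form against each daughter:
Zoraken: *gisas
  gisas → gisos   [vowel merger]
  gisos → gesos   [vowel merger]
  gesos (rule 3 does not apply)
  giving Zoraken gesos.
Yodili: *gisas
  gisas (rule 1 does not apply)
  gisas → giras   [rhotacism]
  giras → yiras   [unconditioned shift]
  giving Yodili yiras.
Only *gisas yields all of Zoraken gesos, Yodili yiras.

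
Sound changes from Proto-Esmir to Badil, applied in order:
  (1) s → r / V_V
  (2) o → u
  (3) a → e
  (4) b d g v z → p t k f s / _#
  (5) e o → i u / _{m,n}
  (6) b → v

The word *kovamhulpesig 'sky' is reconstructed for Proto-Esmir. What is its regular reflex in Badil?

kuvimhulperik

Badil: *kovamhulpesig
  kovamhulpesig → kovamhulperig   [rhotacism]
  kovamhulperig → kuvamhulperig   [vowel merger]
  kuvamhulperig → kuvemhulperig   [vowel merger]
  kuvemhulperig → kuvemhulperik   [final devoicing]
  kuvemhulperik → kuvimhulperik   [pre-nasal raising]
  kuvimhulperik (rule 6 does not apply)
  giving Badil kuvimhulperik.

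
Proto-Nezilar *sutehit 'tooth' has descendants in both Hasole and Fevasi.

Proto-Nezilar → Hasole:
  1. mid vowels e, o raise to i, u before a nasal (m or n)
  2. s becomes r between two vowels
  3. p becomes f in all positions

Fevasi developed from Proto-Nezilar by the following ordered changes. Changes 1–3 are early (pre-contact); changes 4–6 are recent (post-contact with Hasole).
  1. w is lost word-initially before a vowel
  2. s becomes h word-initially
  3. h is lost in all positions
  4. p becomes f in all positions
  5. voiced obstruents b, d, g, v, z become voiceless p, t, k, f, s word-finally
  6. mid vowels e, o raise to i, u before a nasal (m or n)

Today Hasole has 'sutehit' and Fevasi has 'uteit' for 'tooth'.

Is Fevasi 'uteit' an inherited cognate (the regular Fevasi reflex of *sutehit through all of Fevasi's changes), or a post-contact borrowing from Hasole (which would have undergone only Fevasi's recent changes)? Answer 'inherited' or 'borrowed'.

inherited

If inherited, *sutehit would pass through all of Fevasi's changes:
Fevasi: *sutehit > hutehit > uteit  (by debuccalisation, h-loss)
If borrowed from Hasole 'sutehit' after the early changes, it would undergo only the recent ones:
  rule 4 (unconditioned shift): no change (sutehit)
  rule 5 (final devoicing): no change (sutehit)
  rule 6 (pre-nasal raising): no change (sutehit)
  ⇒ as a loan: sutehit
Fevasi 'uteit' matches the inherited outcome exactly, so it is an inherited cognate, not a loan.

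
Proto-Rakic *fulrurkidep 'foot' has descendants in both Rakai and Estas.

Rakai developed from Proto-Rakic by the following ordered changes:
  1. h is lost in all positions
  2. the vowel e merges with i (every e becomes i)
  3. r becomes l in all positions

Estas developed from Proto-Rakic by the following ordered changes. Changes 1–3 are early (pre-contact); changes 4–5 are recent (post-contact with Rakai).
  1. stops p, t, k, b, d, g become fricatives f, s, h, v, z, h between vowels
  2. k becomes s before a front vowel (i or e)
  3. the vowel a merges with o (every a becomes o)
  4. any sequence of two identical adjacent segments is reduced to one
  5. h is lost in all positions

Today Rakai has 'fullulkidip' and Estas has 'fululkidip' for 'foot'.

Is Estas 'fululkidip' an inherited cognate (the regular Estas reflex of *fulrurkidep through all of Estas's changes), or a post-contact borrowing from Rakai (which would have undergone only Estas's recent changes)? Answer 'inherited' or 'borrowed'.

borrowed

If inherited, *fulrurkidep would pass through all of Estas's changes:
Estas: *fulrurkidep
  fulrurkidep → fulrurkizep   [intervocalic lenition]
  fulrurkizep → fulrursizep   [palatalisation]
  fulrursizep (rule 3 does not apply)
  fulrursizep (rule 4 does not apply)
  fulrursizep (rule 5 does not apply)
  giving Estas fulrursizep.
If borrowed from Rakai 'fullulkidip' after the early changes, it would undergo only the recent ones:
  rule 4 (degemination): fullulkidip → fululkidip
  rule 5 (h-loss): no change (fululkidip)
  ⇒ as a loan: fululkidip
Estas 'fululkidip' matches the loan outcome 'fululkidip', not the inherited 'fulrursizep' — it skipped the early Estas changes, so it was borrowed from Rakai.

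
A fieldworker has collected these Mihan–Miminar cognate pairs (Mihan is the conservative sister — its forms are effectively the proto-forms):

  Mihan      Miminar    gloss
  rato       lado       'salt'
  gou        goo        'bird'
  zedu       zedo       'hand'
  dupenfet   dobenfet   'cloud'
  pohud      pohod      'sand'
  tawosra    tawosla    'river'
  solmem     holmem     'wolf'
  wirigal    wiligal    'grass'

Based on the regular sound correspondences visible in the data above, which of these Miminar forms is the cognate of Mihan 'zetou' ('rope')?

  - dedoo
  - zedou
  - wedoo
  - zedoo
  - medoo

rato ~ lado — Mihan t corresponds to Miminar d between vowels (before a back vowel).
gou ~ goo — Mihan u corresponds to Miminar o word-finally.
Applying these to Mihan 'zetou':
  zetou → zedou   (t→d between vowels (before a back vowel))
  zedou → zedoo   (u→o word-finally)
So the Miminar cognate is 'zedoo'.

zedoo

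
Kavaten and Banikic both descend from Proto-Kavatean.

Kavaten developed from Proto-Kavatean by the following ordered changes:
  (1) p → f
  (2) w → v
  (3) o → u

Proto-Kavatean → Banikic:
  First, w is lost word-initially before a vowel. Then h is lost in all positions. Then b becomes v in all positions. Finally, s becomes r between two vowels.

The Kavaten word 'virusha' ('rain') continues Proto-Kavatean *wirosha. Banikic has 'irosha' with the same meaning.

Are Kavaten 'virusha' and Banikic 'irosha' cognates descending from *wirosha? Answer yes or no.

no

Derive the expected Banikic reflex of *wirosha:
Banikic: start from *wirosha.
  rule 1 (glide loss): wirosha → irosha
  rule 2 (h-loss): irosha → irosa
  rule 3: no change — irosa
  rule 4 (rhotacism): irosa → irora
  ⇒ Banikic irora
The regular Banikic reflex would be 'irora', but the attested form is 'irosha'. The correspondence is irregular, so they are not cognates (the Banikic form has a different source).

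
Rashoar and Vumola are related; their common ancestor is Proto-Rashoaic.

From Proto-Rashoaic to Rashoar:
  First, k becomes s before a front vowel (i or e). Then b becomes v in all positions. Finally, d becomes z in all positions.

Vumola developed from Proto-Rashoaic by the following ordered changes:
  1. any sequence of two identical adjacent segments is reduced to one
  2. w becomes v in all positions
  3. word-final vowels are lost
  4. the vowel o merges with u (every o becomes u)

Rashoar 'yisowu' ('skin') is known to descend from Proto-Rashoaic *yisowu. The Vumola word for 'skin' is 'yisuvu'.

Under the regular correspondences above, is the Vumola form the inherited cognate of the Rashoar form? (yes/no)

Derive the expected Vumola reflex of *yisowu:
Vumola: *yisowu
  yisowu (rule 1 does not apply)
  yisowu → yisovu   [unconditioned shift]
  yisovu → yisov   [apocope]
  yisov → yisuv   [vowel merger]
  giving Vumola yisuv.
The regular Vumola reflex would be 'yisuv', but the attested form is 'yisuvu'. The correspondence is irregular, so they are not cognates (the Vumola form has a different source).

no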